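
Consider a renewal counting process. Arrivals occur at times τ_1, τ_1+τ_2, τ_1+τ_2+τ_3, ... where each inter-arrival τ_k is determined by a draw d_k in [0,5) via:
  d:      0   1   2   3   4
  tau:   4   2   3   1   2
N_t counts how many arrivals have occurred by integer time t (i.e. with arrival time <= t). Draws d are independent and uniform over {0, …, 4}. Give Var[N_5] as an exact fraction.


5118034/9765625

Inter-arrival values over d=0..4: [4, 2, 3, 1, 2]
Each d has probability 1/5, so the pmf of τ is: f(1) = 1/5, f(2) = 2/5, f(3) = 1/5, f(4) = 1/5
Let p_n(j) = P(N_n = j), with p_0 = [1]. Condition on τ_1: p_n(0) = P(τ > n), and for j >= 1, p_n(j) = Σ_{k<=n} f(k)·p_{n−k}(j−1)
p_1 = [4/5, 1/5]  (j = 0..1)
p_2 = [2/5, 14/25, 1/25]  (j = 0..2)
p_3 = [1/5, 3/5, 24/125, 1/125]  (j = 0..3)
p_4 = [0, 14/25, 48/125, 34/625, 1/625]  (j = 0..4)
p_5 = [0, 8/25, 63/125, 101/625, 44/3125, 1/3125]  (j = 0..5)
E[N_5] = Σ j·p_5(j) = 5846/3125;  E[N_5²] = Σ j²·p_5(j) = 12574/3125
Var[N_5] = 12574/3125 − (5846/3125)² = 5118034/9765625


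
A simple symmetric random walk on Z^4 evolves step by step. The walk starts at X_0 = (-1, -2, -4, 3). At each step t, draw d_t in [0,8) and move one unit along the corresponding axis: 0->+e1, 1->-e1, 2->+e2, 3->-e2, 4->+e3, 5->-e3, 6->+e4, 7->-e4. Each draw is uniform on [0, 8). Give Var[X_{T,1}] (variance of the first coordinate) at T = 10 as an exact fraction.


5/2

Outcome values over d=0..7: [1, -1, 0, 0, 0, 0, 0, 0]
Σy = 0, Σy² = 2, M = 8
μ = 0/8 = 0,  σ² = 2/8 − (0)² = 1/4
Independent increments: Var[X_10] = 10·σ² = 10·(1/4) = 5/2


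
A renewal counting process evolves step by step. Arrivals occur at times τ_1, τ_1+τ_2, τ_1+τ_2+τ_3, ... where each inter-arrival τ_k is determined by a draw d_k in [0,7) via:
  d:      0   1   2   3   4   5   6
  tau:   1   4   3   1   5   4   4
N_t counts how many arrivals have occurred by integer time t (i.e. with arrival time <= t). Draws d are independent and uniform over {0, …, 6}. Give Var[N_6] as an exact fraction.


Inter-arrival values over d=0..6: [1, 4, 3, 1, 5, 4, 4]
Each d has probability 1/7, so the pmf of τ is: f(1) = 2/7, f(3) = 1/7, f(4) = 3/7, f(5) = 1/7
Let p_n(j) = P(N_n = j), with p_0 = [1]. Condition on τ_1: p_n(0) = P(τ > n), and for j >= 1, p_n(j) = Σ_{k<=n} f(k)·p_{n−k}(j−1)
p_1 = [5/7, 2/7]  (j = 0..1)
p_2 = [5/7, 10/49, 4/49]  (j = 0..2)
p_3 = [4/7, 17/49, 20/343, 8/343]  (j = 0..3)
p_4 = [1/7, 34/49, 48/343, 40/2401, 16/2401]  (j = 0..4)
p_5 = [0, 29/49, 120/343, 124/2401, 80/16807, 32/16807]  (j = 0..5)
p_6 = [0, 24/49, 17/49, 344/2401, 304/16807, 160/117649, 64/117649]  (j = 0..6)
E[N_6] = Σ j·p_6(j) = 199522/117649;  E[N_6²] = Σ j²·p_6(j) = 412948/117649
Var[N_6] = 412948/117649 − (199522/117649)² = 8773890768/13841287201

8773890768/13841287201


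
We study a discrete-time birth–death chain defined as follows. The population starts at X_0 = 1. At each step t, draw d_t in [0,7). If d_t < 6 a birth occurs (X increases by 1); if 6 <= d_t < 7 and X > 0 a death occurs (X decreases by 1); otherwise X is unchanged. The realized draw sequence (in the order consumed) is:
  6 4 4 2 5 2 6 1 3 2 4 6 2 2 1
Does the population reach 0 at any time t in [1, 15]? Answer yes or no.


yes

t=0: X=1, d=6 → death, X_1=0
t=1: X=0, d=4 → birth, X_2=1
t=2: X=1, d=4 → birth, X_3=2
t=3: X=2, d=2 → birth, X_4=3
t=4: X=3, d=5 → birth, X_5=4
t=5: X=4, d=2 → birth, X_6=5
t=6: X=5, d=6 → death, X_7=4
t=7: X=4, d=1 → birth, X_8=5
t=8: X=5, d=3 → birth, X_9=6
t=9: X=6, d=2 → birth, X_10=7
t=10: X=7, d=4 → birth, X_11=8
t=11: X=8, d=6 → death, X_12=7
t=12: X=7, d=2 → birth, X_13=8
t=13: X=8, d=2 → birth, X_14=9
t=14: X=9, d=1 → birth, X_15=10


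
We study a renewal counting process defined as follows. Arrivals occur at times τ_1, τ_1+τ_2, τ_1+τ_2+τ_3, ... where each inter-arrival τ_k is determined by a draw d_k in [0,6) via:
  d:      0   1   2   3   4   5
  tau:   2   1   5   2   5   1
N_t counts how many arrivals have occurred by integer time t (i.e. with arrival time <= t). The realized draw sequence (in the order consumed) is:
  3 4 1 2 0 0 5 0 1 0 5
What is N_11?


draw d_1=3: τ_1=2, arrival time A_1=2
draw d_2=4: τ_2=5, arrival time A_2=7
draw d_3=1: τ_3=1, arrival time A_3=8
draw d_4=2: τ_4=5, arrival time A_4=13
draw d_5=0: τ_5=2, arrival time A_5=15
draw d_6=0: τ_6=2, arrival time A_6=17
draw d_7=5: τ_7=1, arrival time A_7=18
draw d_8=0: τ_8=2, arrival time A_8=20
draw d_9=1: τ_9=1, arrival time A_9=21
draw d_10=0: τ_10=2, arrival time A_10=23
draw d_11=5: τ_11=1, arrival time A_11=24
N_t over t=0..11: 0:0 1:0 2:1 3:1 4:1 5:1 6:1 7:2 8:3 9:3 10:3 11:3

3


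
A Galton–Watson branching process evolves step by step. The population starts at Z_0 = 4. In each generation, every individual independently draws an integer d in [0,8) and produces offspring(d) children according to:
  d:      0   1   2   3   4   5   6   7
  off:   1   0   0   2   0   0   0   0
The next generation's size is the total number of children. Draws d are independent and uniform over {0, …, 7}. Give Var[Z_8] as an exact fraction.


Outcome values over d=0..7: [1, 0, 0, 2, 0, 0, 0, 0]
Σy = 3, Σy² = 5, M = 8
μ = 3/8 = 3/8,  σ² = 5/8 − (3/8)² = 31/64
V_0 = 0, E_0 = 4
V_1 = 31/64·E_0 + (3/8)²·V_0 = 31/16;  E_1 = 3/2
V_2 = 31/64·E_1 + (3/8)²·V_1 = 1023/1024;  E_2 = 9/16
V_3 = 31/64·E_2 + (3/8)²·V_2 = 27063/65536;  E_3 = 27/128
V_4 = 31/64·E_3 + (3/8)²·V_3 = 672111/4194304;  E_4 = 81/1024
V_5 = 31/64·E_4 + (3/8)²·V_4 = 16334055/268435456;  E_5 = 243/8192
V_6 = 31/64·E_5 + (3/8)²·V_5 = 393847839/17179869184;  E_6 = 729/65536
V_7 = 31/64·E_6 + (3/8)²·V_6 = 9468822807/1099511627776;  E_7 = 2187/524288
V_8 = 31/64·E_7 + (3/8)²·V_7 = 227400019407/70368744177664;  E_8 = 6561/4194304

227400019407/70368744177664


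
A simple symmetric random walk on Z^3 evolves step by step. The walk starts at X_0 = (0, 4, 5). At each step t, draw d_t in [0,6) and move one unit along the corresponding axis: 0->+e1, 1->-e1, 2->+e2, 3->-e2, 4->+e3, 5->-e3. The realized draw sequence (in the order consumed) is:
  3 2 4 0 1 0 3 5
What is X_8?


(1, 3, 5)

t=0: X=(0, 4, 5), d=3 → -e2, X_1=(0, 3, 5)
t=1: X=(0, 3, 5), d=2 → +e2, X_2=(0, 4, 5)
t=2: X=(0, 4, 5), d=4 → +e3, X_3=(0, 4, 6)
t=3: X=(0, 4, 6), d=0 → +e1, X_4=(1, 4, 6)
t=4: X=(1, 4, 6), d=1 → -e1, X_5=(0, 4, 6)
t=5: X=(0, 4, 6), d=0 → +e1, X_6=(1, 4, 6)
t=6: X=(1, 4, 6), d=3 → -e2, X_7=(1, 3, 6)
t=7: X=(1, 3, 6), d=5 → -e3, X_8=(1, 3, 5)


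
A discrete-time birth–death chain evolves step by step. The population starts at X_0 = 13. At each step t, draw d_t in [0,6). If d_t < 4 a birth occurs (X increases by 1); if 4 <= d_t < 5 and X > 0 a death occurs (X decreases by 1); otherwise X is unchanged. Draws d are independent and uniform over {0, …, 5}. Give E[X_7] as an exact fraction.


X can drop by at most 1 per step and X_0 = 13 > T = 7, so X_t >= 13 − t >= 6 > 0 for every t <= 7: the floor at 0 (the 'and X > 0' condition) never binds. Hence X_7 = X_0 + Σ_{t<7} Y_t with i.i.d. increments Y_t = y(d_t) ∈ {+1, −1, 0}.
Outcome values over d=0..5: [1, 1, 1, 1, -1, 0]
Σy = 3, Σy² = 5, M = 6
μ = 3/6 = 1/2,  σ² = 5/6 − (1/2)² = 7/12
E[X_7] = 13 + 7·(1/2) = 33/2

33/2


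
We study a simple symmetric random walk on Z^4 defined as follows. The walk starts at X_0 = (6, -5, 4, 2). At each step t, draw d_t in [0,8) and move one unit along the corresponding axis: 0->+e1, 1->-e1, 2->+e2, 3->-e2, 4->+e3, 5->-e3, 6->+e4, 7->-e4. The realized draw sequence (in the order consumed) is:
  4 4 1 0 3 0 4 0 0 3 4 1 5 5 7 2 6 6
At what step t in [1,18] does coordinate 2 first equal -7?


t=0: X=(6, -5, 4, 2), d=4 → +e3, X_1=(6, -5, 5, 2)
t=1: X=(6, -5, 5, 2), d=4 → +e3, X_2=(6, -5, 6, 2)
t=2: X=(6, -5, 6, 2), d=1 → -e1, X_3=(5, -5, 6, 2)
t=3: X=(5, -5, 6, 2), d=0 → +e1, X_4=(6, -5, 6, 2)
t=4: X=(6, -5, 6, 2), d=3 → -e2, X_5=(6, -6, 6, 2)
t=5: X=(6, -6, 6, 2), d=0 → +e1, X_6=(7, -6, 6, 2)
t=6: X=(7, -6, 6, 2), d=4 → +e3, X_7=(7, -6, 7, 2)
t=7: X=(7, -6, 7, 2), d=0 → +e1, X_8=(8, -6, 7, 2)
t=8: X=(8, -6, 7, 2), d=0 → +e1, X_9=(9, -6, 7, 2)
t=9: X=(9, -6, 7, 2), d=3 → -e2, X_10=(9, -7, 7, 2)
t=10: X=(9, -7, 7, 2), d=4 → +e3, X_11=(9, -7, 8, 2)
t=11: X=(9, -7, 8, 2), d=1 → -e1, X_12=(8, -7, 8, 2)
t=12: X=(8, -7, 8, 2), d=5 → -e3, X_13=(8, -7, 7, 2)
t=13: X=(8, -7, 7, 2), d=5 → -e3, X_14=(8, -7, 6, 2)
t=14: X=(8, -7, 6, 2), d=7 → -e4, X_15=(8, -7, 6, 1)
t=15: X=(8, -7, 6, 1), d=2 → +e2, X_16=(8, -6, 6, 1)
t=16: X=(8, -6, 6, 1), d=6 → +e4, X_17=(8, -6, 6, 2)
t=17: X=(8, -6, 6, 2), d=6 → +e4, X_18=(8, -6, 6, 3)

10


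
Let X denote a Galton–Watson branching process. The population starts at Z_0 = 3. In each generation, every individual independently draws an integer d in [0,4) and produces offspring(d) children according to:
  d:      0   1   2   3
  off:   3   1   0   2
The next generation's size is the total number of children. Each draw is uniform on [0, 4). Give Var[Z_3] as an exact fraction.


2565/64

Outcome values over d=0..3: [3, 1, 0, 2]
Σy = 6, Σy² = 14, M = 4
μ = 6/4 = 3/2,  σ² = 14/4 − (3/2)² = 5/4
V_0 = 0, E_0 = 3
V_1 = 5/4·E_0 + (3/2)²·V_0 = 15/4;  E_1 = 9/2
V_2 = 5/4·E_1 + (3/2)²·V_1 = 225/16;  E_2 = 27/4
V_3 = 5/4·E_2 + (3/2)²·V_2 = 2565/64;  E_3 = 81/8


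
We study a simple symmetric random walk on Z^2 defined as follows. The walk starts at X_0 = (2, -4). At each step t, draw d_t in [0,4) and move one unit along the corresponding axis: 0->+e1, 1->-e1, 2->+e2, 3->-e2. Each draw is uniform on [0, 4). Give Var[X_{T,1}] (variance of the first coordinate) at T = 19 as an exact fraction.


Outcome values over d=0..3: [1, -1, 0, 0]
Σy = 0, Σy² = 2, M = 4
μ = 0/4 = 0,  σ² = 2/4 − (0)² = 1/2
Independent increments: Var[X_19] = 19·σ² = 19·(1/2) = 19/2

19/2


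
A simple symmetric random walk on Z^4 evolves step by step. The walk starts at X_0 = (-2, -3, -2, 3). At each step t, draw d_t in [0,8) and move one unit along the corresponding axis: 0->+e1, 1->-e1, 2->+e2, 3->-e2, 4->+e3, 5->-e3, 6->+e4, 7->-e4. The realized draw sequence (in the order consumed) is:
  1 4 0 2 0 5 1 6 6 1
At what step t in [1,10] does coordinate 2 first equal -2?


4

t=0: X=(-2, -3, -2, 3), d=1 → -e1, X_1=(-3, -3, -2, 3)
t=1: X=(-3, -3, -2, 3), d=4 → +e3, X_2=(-3, -3, -1, 3)
t=2: X=(-3, -3, -1, 3), d=0 → +e1, X_3=(-2, -3, -1, 3)
t=3: X=(-2, -3, -1, 3), d=2 → +e2, X_4=(-2, -2, -1, 3)
t=4: X=(-2, -2, -1, 3), d=0 → +e1, X_5=(-1, -2, -1, 3)
t=5: X=(-1, -2, -1, 3), d=5 → -e3, X_6=(-1, -2, -2, 3)
t=6: X=(-1, -2, -2, 3), d=1 → -e1, X_7=(-2, -2, -2, 3)
t=7: X=(-2, -2, -2, 3), d=6 → +e4, X_8=(-2, -2, -2, 4)
t=8: X=(-2, -2, -2, 4), d=6 → +e4, X_9=(-2, -2, -2, 5)
t=9: X=(-2, -2, -2, 5), d=1 → -e1, X_10=(-3, -2, -2, 5)


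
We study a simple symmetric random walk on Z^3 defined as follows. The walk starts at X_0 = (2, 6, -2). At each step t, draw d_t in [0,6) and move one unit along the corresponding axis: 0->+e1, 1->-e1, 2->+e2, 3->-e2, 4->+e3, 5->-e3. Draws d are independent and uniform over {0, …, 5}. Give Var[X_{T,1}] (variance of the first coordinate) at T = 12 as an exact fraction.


4

Outcome values over d=0..5: [1, -1, 0, 0, 0, 0]
Σy = 0, Σy² = 2, M = 6
μ = 0/6 = 0,  σ² = 2/6 − (0)² = 1/3
Independent increments: Var[X_12] = 12·σ² = 12·(1/3) = 4


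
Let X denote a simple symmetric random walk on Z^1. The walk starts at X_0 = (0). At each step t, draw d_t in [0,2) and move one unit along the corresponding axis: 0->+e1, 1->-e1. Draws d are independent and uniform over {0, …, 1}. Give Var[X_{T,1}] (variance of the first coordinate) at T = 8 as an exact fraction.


Outcome values over d=0..1: [1, -1]
Σy = 0, Σy² = 2, M = 2
μ = 0/2 = 0,  σ² = 2/2 − (0)² = 1
Independent increments: Var[X_8] = 8·σ² = 8·(1) = 8

8


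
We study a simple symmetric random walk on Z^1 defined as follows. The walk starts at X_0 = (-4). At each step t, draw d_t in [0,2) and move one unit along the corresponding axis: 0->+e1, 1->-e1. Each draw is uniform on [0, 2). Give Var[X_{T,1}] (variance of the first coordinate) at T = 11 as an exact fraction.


11

Outcome values over d=0..1: [1, -1]
Σy = 0, Σy² = 2, M = 2
μ = 0/2 = 0,  σ² = 2/2 − (0)² = 1
Independent increments: Var[X_11] = 11·σ² = 11·(1) = 11


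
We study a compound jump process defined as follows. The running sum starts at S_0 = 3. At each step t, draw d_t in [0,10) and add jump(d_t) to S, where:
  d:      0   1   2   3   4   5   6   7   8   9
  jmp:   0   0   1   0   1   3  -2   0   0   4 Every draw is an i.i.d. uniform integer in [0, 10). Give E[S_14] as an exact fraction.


64/5

Outcome values over d=0..9: [0, 0, 1, 0, 1, 3, -2, 0, 0, 4]
Σy = 7, Σy² = 31, M = 10
μ = 7/10 = 7/10,  σ² = 31/10 − (7/10)² = 261/100
E[S_14] = 3 + 14·(7/10) = 64/5


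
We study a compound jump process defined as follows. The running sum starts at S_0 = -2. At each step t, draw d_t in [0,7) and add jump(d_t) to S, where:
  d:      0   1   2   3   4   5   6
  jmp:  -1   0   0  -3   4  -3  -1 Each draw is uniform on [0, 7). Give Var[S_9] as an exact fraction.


2124/49

Outcome values over d=0..6: [-1, 0, 0, -3, 4, -3, -1]
Σy = -4, Σy² = 36, M = 7
μ = -4/7 = -4/7,  σ² = 36/7 − (-4/7)² = 236/49
Independent increments: Var[S_9] = 9·σ² = 9·(236/49) = 2124/49


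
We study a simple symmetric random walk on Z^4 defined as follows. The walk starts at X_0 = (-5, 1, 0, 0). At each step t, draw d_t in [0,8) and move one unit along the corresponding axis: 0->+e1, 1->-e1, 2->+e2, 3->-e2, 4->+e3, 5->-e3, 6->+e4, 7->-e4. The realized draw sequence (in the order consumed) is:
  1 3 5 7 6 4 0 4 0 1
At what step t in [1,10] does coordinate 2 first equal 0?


2

t=0: X=(-5, 1, 0, 0), d=1 → -e1, X_1=(-6, 1, 0, 0)
t=1: X=(-6, 1, 0, 0), d=3 → -e2, X_2=(-6, 0, 0, 0)
t=2: X=(-6, 0, 0, 0), d=5 → -e3, X_3=(-6, 0, -1, 0)
t=3: X=(-6, 0, -1, 0), d=7 → -e4, X_4=(-6, 0, -1, -1)
t=4: X=(-6, 0, -1, -1), d=6 → +e4, X_5=(-6, 0, -1, 0)
t=5: X=(-6, 0, -1, 0), d=4 → +e3, X_6=(-6, 0, 0, 0)
t=6: X=(-6, 0, 0, 0), d=0 → +e1, X_7=(-5, 0, 0, 0)
t=7: X=(-5, 0, 0, 0), d=4 → +e3, X_8=(-5, 0, 1, 0)
t=8: X=(-5, 0, 1, 0), d=0 → +e1, X_9=(-4, 0, 1, 0)
t=9: X=(-4, 0, 1, 0), d=1 → -e1, X_10=(-5, 0, 1, 0)


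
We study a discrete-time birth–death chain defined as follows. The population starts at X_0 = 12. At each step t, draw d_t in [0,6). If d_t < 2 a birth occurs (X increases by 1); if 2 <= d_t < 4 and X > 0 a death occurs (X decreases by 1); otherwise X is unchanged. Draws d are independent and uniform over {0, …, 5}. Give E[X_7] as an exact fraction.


X can drop by at most 1 per step and X_0 = 12 > T = 7, so X_t >= 12 − t >= 5 > 0 for every t <= 7: the floor at 0 (the 'and X > 0' condition) never binds. Hence X_7 = X_0 + Σ_{t<7} Y_t with i.i.d. increments Y_t = y(d_t) ∈ {+1, −1, 0}.
Outcome values over d=0..5: [1, 1, -1, -1, 0, 0]
Σy = 0, Σy² = 4, M = 6
μ = 0/6 = 0,  σ² = 4/6 − (0)² = 2/3
E[X_7] = 12 + 7·(0) = 12

12


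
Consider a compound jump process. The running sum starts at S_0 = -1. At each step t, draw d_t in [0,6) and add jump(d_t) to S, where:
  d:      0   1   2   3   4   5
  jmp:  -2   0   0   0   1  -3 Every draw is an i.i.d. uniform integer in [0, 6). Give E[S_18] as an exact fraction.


Outcome values over d=0..5: [-2, 0, 0, 0, 1, -3]
Σy = -4, Σy² = 14, M = 6
μ = -4/6 = -2/3,  σ² = 14/6 − (-2/3)² = 17/9
E[S_18] = -1 + 18·(-2/3) = -13

-13


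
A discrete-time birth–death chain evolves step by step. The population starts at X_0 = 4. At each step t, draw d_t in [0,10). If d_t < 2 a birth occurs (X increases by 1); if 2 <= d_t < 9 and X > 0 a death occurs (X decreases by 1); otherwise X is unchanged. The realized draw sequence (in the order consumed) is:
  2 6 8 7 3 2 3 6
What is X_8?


t=0: X=4, d=2 → death, X_1=3
t=1: X=3, d=6 → death, X_2=2
t=2: X=2, d=8 → death, X_3=1
t=3: X=1, d=7 → death, X_4=0
t=4: X=0, d=3 → hold, X_5=0
t=5: X=0, d=2 → hold, X_6=0
t=6: X=0, d=3 → hold, X_7=0
t=7: X=0, d=6 → hold, X_8=0

0


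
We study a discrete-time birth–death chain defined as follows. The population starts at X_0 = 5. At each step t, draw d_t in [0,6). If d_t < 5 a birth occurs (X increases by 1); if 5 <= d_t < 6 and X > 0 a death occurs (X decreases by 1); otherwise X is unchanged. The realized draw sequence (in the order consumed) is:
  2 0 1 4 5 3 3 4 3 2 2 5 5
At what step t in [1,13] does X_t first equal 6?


1

t=0: X=5, d=2 → birth, X_1=6
t=1: X=6, d=0 → birth, X_2=7
t=2: X=7, d=1 → birth, X_3=8
t=3: X=8, d=4 → birth, X_4=9
t=4: X=9, d=5 → death, X_5=8
t=5: X=8, d=3 → birth, X_6=9
t=6: X=9, d=3 → birth, X_7=10
t=7: X=10, d=4 → birth, X_8=11
t=8: X=11, d=3 → birth, X_9=12
t=9: X=12, d=2 → birth, X_10=13
t=10: X=13, d=2 → birth, X_11=14
t=11: X=14, d=5 → death, X_12=13
t=12: X=13, d=5 → death, X_13=12


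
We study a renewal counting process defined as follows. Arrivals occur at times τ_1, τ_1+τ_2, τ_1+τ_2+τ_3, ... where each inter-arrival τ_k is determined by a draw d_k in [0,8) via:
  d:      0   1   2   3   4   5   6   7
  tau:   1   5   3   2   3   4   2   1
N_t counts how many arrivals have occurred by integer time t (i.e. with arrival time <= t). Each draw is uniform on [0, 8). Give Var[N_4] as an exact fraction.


Inter-arrival values over d=0..7: [1, 5, 3, 2, 3, 4, 2, 1]
Each d has probability 1/8, so the pmf of τ is: f(1) = 1/4, f(2) = 1/4, f(3) = 1/4, f(4) = 1/8, f(5) = 1/8
Let p_n(j) = P(N_n = j), with p_0 = [1]. Condition on τ_1: p_n(0) = P(τ > n), and for j >= 1, p_n(j) = Σ_{k<=n} f(k)·p_{n−k}(j−1)
p_1 = [3/4, 1/4]  (j = 0..1)
p_2 = [1/2, 7/16, 1/16]  (j = 0..2)
p_3 = [1/4, 9/16, 11/64, 1/64]  (j = 0..3)
p_4 = [1/8, 1/2, 5/16, 15/256, 1/256]  (j = 0..4)
E[N_4] = Σ j·p_4(j) = 337/256;  E[N_4²] = Σ j²·p_4(j) = 599/256
Var[N_4] = 599/256 − (337/256)² = 39775/65536

39775/65536


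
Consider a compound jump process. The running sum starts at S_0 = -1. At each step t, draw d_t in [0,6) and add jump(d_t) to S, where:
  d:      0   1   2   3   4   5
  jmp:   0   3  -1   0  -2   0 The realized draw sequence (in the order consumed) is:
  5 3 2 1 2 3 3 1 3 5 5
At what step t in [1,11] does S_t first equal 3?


8

t=0: S=-1, d=5, jump=0, S_1=-1
t=1: S=-1, d=3, jump=0, S_2=-1
t=2: S=-1, d=2, jump=-1, S_3=-2
t=3: S=-2, d=1, jump=3, S_4=1
t=4: S=1, d=2, jump=-1, S_5=0
t=5: S=0, d=3, jump=0, S_6=0
t=6: S=0, d=3, jump=0, S_7=0
t=7: S=0, d=1, jump=3, S_8=3
t=8: S=3, d=3, jump=0, S_9=3
t=9: S=3, d=5, jump=0, S_10=3
t=10: S=3, d=5, jump=0, S_11=3


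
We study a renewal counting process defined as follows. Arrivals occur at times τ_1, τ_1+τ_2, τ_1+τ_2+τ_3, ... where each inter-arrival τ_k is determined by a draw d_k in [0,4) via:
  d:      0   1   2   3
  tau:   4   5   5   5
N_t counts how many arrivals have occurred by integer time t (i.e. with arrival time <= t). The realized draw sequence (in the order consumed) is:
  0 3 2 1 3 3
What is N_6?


draw d_1=0: τ_1=4, arrival time A_1=4
draw d_2=3: τ_2=5, arrival time A_2=9
draw d_3=2: τ_3=5, arrival time A_3=14
draw d_4=1: τ_4=5, arrival time A_4=19
draw d_5=3: τ_5=5, arrival time A_5=24
draw d_6=3: τ_6=5, arrival time A_6=29
N_t over t=0..6: 0:0 1:0 2:0 3:0 4:1 5:1 6:1

1


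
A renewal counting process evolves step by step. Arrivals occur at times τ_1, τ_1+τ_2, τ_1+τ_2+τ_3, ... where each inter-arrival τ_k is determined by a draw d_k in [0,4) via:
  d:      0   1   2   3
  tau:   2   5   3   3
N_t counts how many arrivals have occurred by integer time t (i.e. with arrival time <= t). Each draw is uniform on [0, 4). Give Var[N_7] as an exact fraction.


Inter-arrival values over d=0..3: [2, 5, 3, 3]
Each d has probability 1/4, so the pmf of τ is: f(2) = 1/4, f(3) = 1/2, f(5) = 1/4
Let p_n(j) = P(N_n = j), with p_0 = [1]. Condition on τ_1: p_n(0) = P(τ > n), and for j >= 1, p_n(j) = Σ_{k<=n} f(k)·p_{n−k}(j−1)
p_1 = [1]  (j = 0)
p_2 = [3/4, 1/4]  (j = 0..1)
p_3 = [1/4, 3/4]  (j = 0..1)
p_4 = [1/4, 11/16, 1/16]  (j = 0..2)
p_5 = [0, 11/16, 5/16]  (j = 0..2)
p_6 = [0, 7/16, 35/64, 1/64]  (j = 0..3)
p_7 = [0, 5/16, 37/64, 7/64]  (j = 0..3)
E[N_7] = Σ j·p_7(j) = 115/64;  E[N_7²] = Σ j²·p_7(j) = 231/64
Var[N_7] = 231/64 − (115/64)² = 1559/4096

1559/4096


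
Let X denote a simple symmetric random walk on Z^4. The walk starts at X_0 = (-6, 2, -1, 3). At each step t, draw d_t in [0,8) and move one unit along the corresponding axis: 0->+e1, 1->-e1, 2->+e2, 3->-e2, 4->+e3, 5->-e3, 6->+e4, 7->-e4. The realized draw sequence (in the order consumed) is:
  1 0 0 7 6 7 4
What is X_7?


t=0: X=(-6, 2, -1, 3), d=1 → -e1, X_1=(-7, 2, -1, 3)
t=1: X=(-7, 2, -1, 3), d=0 → +e1, X_2=(-6, 2, -1, 3)
t=2: X=(-6, 2, -1, 3), d=0 → +e1, X_3=(-5, 2, -1, 3)
t=3: X=(-5, 2, -1, 3), d=7 → -e4, X_4=(-5, 2, -1, 2)
t=4: X=(-5, 2, -1, 2), d=6 → +e4, X_5=(-5, 2, -1, 3)
t=5: X=(-5, 2, -1, 3), d=7 → -e4, X_6=(-5, 2, -1, 2)
t=6: X=(-5, 2, -1, 2), d=4 → +e3, X_7=(-5, 2, 0, 2)

(-5, 2, 0, 2)


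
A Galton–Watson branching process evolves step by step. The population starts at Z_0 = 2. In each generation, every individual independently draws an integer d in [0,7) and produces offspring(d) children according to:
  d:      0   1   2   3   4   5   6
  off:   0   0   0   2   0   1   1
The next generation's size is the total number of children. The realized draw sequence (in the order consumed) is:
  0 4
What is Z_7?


0

gen 0: Z_0=2, draws=[0, 4], offspring=[0, 0], Z_1=0
gen 1: Z_1=0, draws=[], offspring=[], Z_2=0
gen 2: Z_2=0, draws=[], offspring=[], Z_3=0
gen 3: Z_3=0, draws=[], offspring=[], Z_4=0
gen 4: Z_4=0, draws=[], offspring=[], Z_5=0
gen 5: Z_5=0, draws=[], offspring=[], Z_6=0
gen 6: Z_6=0, draws=[], offspring=[], Z_7=0


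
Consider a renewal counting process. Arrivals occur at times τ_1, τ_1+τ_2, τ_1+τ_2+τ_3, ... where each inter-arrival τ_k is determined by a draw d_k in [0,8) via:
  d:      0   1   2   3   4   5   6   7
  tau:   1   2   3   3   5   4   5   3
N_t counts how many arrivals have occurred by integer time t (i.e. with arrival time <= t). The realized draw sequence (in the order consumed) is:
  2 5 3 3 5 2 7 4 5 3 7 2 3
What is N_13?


4

draw d_1=2: τ_1=3, arrival time A_1=3
draw d_2=5: τ_2=4, arrival time A_2=7
draw d_3=3: τ_3=3, arrival time A_3=10
draw d_4=3: τ_4=3, arrival time A_4=13
draw d_5=5: τ_5=4, arrival time A_5=17
draw d_6=2: τ_6=3, arrival time A_6=20
draw d_7=7: τ_7=3, arrival time A_7=23
draw d_8=4: τ_8=5, arrival time A_8=28
draw d_9=5: τ_9=4, arrival time A_9=32
draw d_10=3: τ_10=3, arrival time A_10=35
draw d_11=7: τ_11=3, arrival time A_11=38
draw d_12=2: τ_12=3, arrival time A_12=41
draw d_13=3: τ_13=3, arrival time A_13=44
N_t over t=0..13: 0:0 1:0 2:0 3:1 4:1 5:1 6:1 7:2 8:2 9:2 10:3 11:3 12:3 13:4


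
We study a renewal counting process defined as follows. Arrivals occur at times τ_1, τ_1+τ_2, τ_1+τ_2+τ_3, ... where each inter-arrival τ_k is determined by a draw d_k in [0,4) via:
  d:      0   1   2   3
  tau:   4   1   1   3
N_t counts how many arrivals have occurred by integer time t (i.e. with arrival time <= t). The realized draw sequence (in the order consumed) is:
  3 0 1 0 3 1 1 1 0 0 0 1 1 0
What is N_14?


4

draw d_1=3: τ_1=3, arrival time A_1=3
draw d_2=0: τ_2=4, arrival time A_2=7
draw d_3=1: τ_3=1, arrival time A_3=8
draw d_4=0: τ_4=4, arrival time A_4=12
draw d_5=3: τ_5=3, arrival time A_5=15
draw d_6=1: τ_6=1, arrival time A_6=16
draw d_7=1: τ_7=1, arrival time A_7=17
draw d_8=1: τ_8=1, arrival time A_8=18
draw d_9=0: τ_9=4, arrival time A_9=22
draw d_10=0: τ_10=4, arrival time A_10=26
draw d_11=0: τ_11=4, arrival time A_11=30
draw d_12=1: τ_12=1, arrival time A_12=31
draw d_13=1: τ_13=1, arrival time A_13=32
draw d_14=0: τ_14=4, arrival time A_14=36
N_t over t=0..14: 0:0 1:0 2:0 3:1 4:1 5:1 6:1 7:2 8:3 9:3 10:3 11:3 12:4 13:4 14:4


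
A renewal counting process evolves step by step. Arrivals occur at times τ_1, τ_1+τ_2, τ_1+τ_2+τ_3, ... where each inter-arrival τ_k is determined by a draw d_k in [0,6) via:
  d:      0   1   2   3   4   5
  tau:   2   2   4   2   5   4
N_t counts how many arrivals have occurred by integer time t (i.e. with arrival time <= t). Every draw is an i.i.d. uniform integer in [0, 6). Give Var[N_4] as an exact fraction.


59/144

Inter-arrival values over d=0..5: [2, 2, 4, 2, 5, 4]
Each d has probability 1/6, so the pmf of τ is: f(2) = 1/2, f(4) = 1/3, f(5) = 1/6
Let p_n(j) = P(N_n = j), with p_0 = [1]. Condition on τ_1: p_n(0) = P(τ > n), and for j >= 1, p_n(j) = Σ_{k<=n} f(k)·p_{n−k}(j−1)
p_1 = [1]  (j = 0)
p_2 = [1/2, 1/2]  (j = 0..1)
p_3 = [1/2, 1/2]  (j = 0..1)
p_4 = [1/6, 7/12, 1/4]  (j = 0..2)
E[N_4] = Σ j·p_4(j) = 13/12;  E[N_4²] = Σ j²·p_4(j) = 19/12
Var[N_4] = 19/12 − (13/12)² = 59/144


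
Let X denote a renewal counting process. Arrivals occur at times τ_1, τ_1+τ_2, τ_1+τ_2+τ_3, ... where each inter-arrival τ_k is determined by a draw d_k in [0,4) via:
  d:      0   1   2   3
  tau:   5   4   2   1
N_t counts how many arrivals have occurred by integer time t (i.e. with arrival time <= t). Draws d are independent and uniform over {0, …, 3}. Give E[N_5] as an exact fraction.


1541/1024

Inter-arrival values over d=0..3: [5, 4, 2, 1]
Each d has probability 1/4, so the pmf of τ is: f(1) = 1/4, f(2) = 1/4, f(4) = 1/4, f(5) = 1/4
Renewal equation for m(n) = E[N_n]: condition on τ_1 = k (if k <= n, one arrival plus a fresh copy on the remaining n−k steps): m(n) = F(n) + Σ_{k<=n} f(k)·m(n−k), where F(n) = P(τ <= n) and m(0) = 0
m(1) = F(1) = 1/4
m(2) = F(2) + f(1)·m(1) = 1/2 + 1/4·1/4 = 9/16
m(3) = F(3) + f(1)·m(2) + f(2)·m(1) = 1/2 + 1/4·9/16 + 1/4·1/4 = 45/64
m(4) = F(4) + f(1)·m(3) + f(2)·m(2) = 3/4 + 1/4·45/64 + 1/4·9/16 = 273/256
m(5) = F(5) + f(1)·m(4) + f(2)·m(3) + f(4)·m(1) = 1 + 1/4·273/256 + 1/4·45/64 + 1/4·1/4 = 1541/1024
E[N_5] = m(5) = 1541/1024


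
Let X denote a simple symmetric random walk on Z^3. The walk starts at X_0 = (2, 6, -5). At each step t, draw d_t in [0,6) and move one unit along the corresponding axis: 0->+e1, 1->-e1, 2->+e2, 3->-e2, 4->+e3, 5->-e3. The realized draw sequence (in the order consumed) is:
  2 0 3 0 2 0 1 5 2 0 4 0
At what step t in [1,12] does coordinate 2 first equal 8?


9

t=0: X=(2, 6, -5), d=2 → +e2, X_1=(2, 7, -5)
t=1: X=(2, 7, -5), d=0 → +e1, X_2=(3, 7, -5)
t=2: X=(3, 7, -5), d=3 → -e2, X_3=(3, 6, -5)
t=3: X=(3, 6, -5), d=0 → +e1, X_4=(4, 6, -5)
t=4: X=(4, 6, -5), d=2 → +e2, X_5=(4, 7, -5)
t=5: X=(4, 7, -5), d=0 → +e1, X_6=(5, 7, -5)
t=6: X=(5, 7, -5), d=1 → -e1, X_7=(4, 7, -5)
t=7: X=(4, 7, -5), d=5 → -e3, X_8=(4, 7, -6)
t=8: X=(4, 7, -6), d=2 → +e2, X_9=(4, 8, -6)
t=9: X=(4, 8, -6), d=0 → +e1, X_10=(5, 8, -6)
t=10: X=(5, 8, -6), d=4 → +e3, X_11=(5, 8, -5)
t=11: X=(5, 8, -5), d=0 → +e1, X_12=(6, 8, -5)


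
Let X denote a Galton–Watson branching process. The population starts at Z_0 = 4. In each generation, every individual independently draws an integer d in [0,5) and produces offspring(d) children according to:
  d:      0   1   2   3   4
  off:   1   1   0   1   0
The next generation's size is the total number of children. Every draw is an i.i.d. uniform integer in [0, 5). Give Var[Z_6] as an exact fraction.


Outcome values over d=0..4: [1, 1, 0, 1, 0]
Σy = 3, Σy² = 3, M = 5
μ = 3/5 = 3/5,  σ² = 3/5 − (3/5)² = 6/25
V_0 = 0, E_0 = 4
V_1 = 6/25·E_0 + (3/5)²·V_0 = 24/25;  E_1 = 12/5
V_2 = 6/25·E_1 + (3/5)²·V_1 = 576/625;  E_2 = 36/25
V_3 = 6/25·E_2 + (3/5)²·V_2 = 10584/15625;  E_3 = 108/125
V_4 = 6/25·E_3 + (3/5)²·V_3 = 176256/390625;  E_4 = 324/625
V_5 = 6/25·E_4 + (3/5)²·V_4 = 2801304/9765625;  E_5 = 972/3125
V_6 = 6/25·E_5 + (3/5)²·V_5 = 43436736/244140625;  E_6 = 2916/15625

43436736/244140625


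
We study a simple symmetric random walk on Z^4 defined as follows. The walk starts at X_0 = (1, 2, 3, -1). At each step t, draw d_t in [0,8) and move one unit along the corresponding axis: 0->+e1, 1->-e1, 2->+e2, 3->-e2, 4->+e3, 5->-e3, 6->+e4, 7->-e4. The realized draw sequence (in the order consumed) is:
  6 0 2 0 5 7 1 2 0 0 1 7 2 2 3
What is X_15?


(3, 5, 2, -2)

t=0: X=(1, 2, 3, -1), d=6 → +e4, X_1=(1, 2, 3, 0)
t=1: X=(1, 2, 3, 0), d=0 → +e1, X_2=(2, 2, 3, 0)
t=2: X=(2, 2, 3, 0), d=2 → +e2, X_3=(2, 3, 3, 0)
t=3: X=(2, 3, 3, 0), d=0 → +e1, X_4=(3, 3, 3, 0)
t=4: X=(3, 3, 3, 0), d=5 → -e3, X_5=(3, 3, 2, 0)
t=5: X=(3, 3, 2, 0), d=7 → -e4, X_6=(3, 3, 2, -1)
t=6: X=(3, 3, 2, -1), d=1 → -e1, X_7=(2, 3, 2, -1)
t=7: X=(2, 3, 2, -1), d=2 → +e2, X_8=(2, 4, 2, -1)
t=8: X=(2, 4, 2, -1), d=0 → +e1, X_9=(3, 4, 2, -1)
t=9: X=(3, 4, 2, -1), d=0 → +e1, X_10=(4, 4, 2, -1)
t=10: X=(4, 4, 2, -1), d=1 → -e1, X_11=(3, 4, 2, -1)
t=11: X=(3, 4, 2, -1), d=7 → -e4, X_12=(3, 4, 2, -2)
t=12: X=(3, 4, 2, -2), d=2 → +e2, X_13=(3, 5, 2, -2)
t=13: X=(3, 5, 2, -2), d=2 → +e2, X_14=(3, 6, 2, -2)
t=14: X=(3, 6, 2, -2), d=3 → -e2, X_15=(3, 5, 2, -2)


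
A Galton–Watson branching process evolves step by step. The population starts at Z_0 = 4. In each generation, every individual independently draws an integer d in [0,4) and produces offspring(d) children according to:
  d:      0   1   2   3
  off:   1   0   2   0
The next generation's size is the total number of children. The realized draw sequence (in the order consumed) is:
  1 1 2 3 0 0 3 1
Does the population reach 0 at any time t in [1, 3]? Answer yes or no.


yes

gen 0: Z_0=4, draws=[1, 1, 2, 3], offspring=[0, 0, 2, 0], Z_1=2
gen 1: Z_1=2, draws=[0, 0], offspring=[1, 1], Z_2=2
gen 2: Z_2=2, draws=[3, 1], offspring=[0, 0], Z_3=0


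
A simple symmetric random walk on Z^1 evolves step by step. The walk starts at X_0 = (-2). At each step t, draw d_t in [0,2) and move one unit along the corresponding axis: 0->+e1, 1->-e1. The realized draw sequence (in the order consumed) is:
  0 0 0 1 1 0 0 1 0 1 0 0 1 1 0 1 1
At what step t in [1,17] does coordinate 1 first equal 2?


t=0: X=(-2), d=0 → +e1, X_1=(-1)
t=1: X=(-1), d=0 → +e1, X_2=(0)
t=2: X=(0), d=0 → +e1, X_3=(1)
t=3: X=(1), d=1 → -e1, X_4=(0)
t=4: X=(0), d=1 → -e1, X_5=(-1)
t=5: X=(-1), d=0 → +e1, X_6=(0)
t=6: X=(0), d=0 → +e1, X_7=(1)
t=7: X=(1), d=1 → -e1, X_8=(0)
t=8: X=(0), d=0 → +e1, X_9=(1)
t=9: X=(1), d=1 → -e1, X_10=(0)
t=10: X=(0), d=0 → +e1, X_11=(1)
t=11: X=(1), d=0 → +e1, X_12=(2)
t=12: X=(2), d=1 → -e1, X_13=(1)
t=13: X=(1), d=1 → -e1, X_14=(0)
t=14: X=(0), d=0 → +e1, X_15=(1)
t=15: X=(1), d=1 → -e1, X_16=(0)
t=16: X=(0), d=1 → -e1, X_17=(-1)

12


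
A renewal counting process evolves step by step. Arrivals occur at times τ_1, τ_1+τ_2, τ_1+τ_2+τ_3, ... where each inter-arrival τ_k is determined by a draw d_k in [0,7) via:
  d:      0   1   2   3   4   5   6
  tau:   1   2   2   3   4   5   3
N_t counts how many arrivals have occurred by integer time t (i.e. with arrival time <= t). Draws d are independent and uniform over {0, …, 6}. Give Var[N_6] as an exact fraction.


Inter-arrival values over d=0..6: [1, 2, 2, 3, 4, 5, 3]
Each d has probability 1/7, so the pmf of τ is: f(1) = 1/7, f(2) = 2/7, f(3) = 2/7, f(4) = 1/7, f(5) = 1/7
Let p_n(j) = P(N_n = j), with p_0 = [1]. Condition on τ_1: p_n(0) = P(τ > n), and for j >= 1, p_n(j) = Σ_{k<=n} f(k)·p_{n−k}(j−1)
p_1 = [6/7, 1/7]  (j = 0..1)
p_2 = [4/7, 20/49, 1/49]  (j = 0..2)
p_3 = [2/7, 30/49, 34/343, 1/343]  (j = 0..3)
p_4 = [1/7, 29/49, 12/49, 48/2401, 1/2401]  (j = 0..4)
p_5 = [0, 26/49, 136/343, 166/2401, 62/16807, 1/16807]  (j = 0..5)
p_6 = [0, 16/49, 171/343, 379/2401, 276/16807, 76/117649, 1/117649]  (j = 0..6)
E[N_6] = Σ j·p_6(j) = 219549/117649;  E[N_6²] = Σ j²·p_6(j) = 473015/117649
Var[N_6] = 473015/117649 − (219549/117649)² = 7447978334/13841287201

7447978334/13841287201


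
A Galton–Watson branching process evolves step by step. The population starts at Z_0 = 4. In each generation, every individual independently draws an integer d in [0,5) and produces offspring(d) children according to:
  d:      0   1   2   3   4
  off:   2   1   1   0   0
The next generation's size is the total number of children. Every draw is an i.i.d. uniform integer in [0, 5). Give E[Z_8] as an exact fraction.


Outcome values over d=0..4: [2, 1, 1, 0, 0]
Σy = 4, Σy² = 6, M = 5
μ = 4/5 = 4/5,  σ² = 6/5 − (4/5)² = 14/25
E[Z_0] = 4
E[Z_1] = 4/5·E[Z_0] = 16/5
E[Z_2] = 4/5·E[Z_1] = 64/25
E[Z_3] = 4/5·E[Z_2] = 256/125
E[Z_4] = 4/5·E[Z_3] = 1024/625
E[Z_5] = 4/5·E[Z_4] = 4096/3125
E[Z_6] = 4/5·E[Z_5] = 16384/15625
E[Z_7] = 4/5·E[Z_6] = 65536/78125
E[Z_8] = 4/5·E[Z_7] = 262144/390625

262144/390625


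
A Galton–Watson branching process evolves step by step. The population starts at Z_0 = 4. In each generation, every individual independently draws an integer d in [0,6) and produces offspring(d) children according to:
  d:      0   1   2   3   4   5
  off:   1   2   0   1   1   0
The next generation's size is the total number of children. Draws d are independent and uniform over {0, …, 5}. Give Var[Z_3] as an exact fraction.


38675/11664

Outcome values over d=0..5: [1, 2, 0, 1, 1, 0]
Σy = 5, Σy² = 7, M = 6
μ = 5/6 = 5/6,  σ² = 7/6 − (5/6)² = 17/36
V_0 = 0, E_0 = 4
V_1 = 17/36·E_0 + (5/6)²·V_0 = 17/9;  E_1 = 10/3
V_2 = 17/36·E_1 + (5/6)²·V_1 = 935/324;  E_2 = 25/9
V_3 = 17/36·E_2 + (5/6)²·V_2 = 38675/11664;  E_3 = 125/54


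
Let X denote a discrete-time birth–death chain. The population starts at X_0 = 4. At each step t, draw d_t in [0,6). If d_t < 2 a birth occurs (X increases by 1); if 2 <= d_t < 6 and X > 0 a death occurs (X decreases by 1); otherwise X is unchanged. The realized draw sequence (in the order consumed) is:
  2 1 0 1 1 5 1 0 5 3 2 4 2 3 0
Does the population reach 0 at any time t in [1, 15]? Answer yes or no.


t=0: X=4, d=2 → death, X_1=3
t=1: X=3, d=1 → birth, X_2=4
t=2: X=4, d=0 → birth, X_3=5
t=3: X=5, d=1 → birth, X_4=6
t=4: X=6, d=1 → birth, X_5=7
t=5: X=7, d=5 → death, X_6=6
t=6: X=6, d=1 → birth, X_7=7
t=7: X=7, d=0 → birth, X_8=8
t=8: X=8, d=5 → death, X_9=7
t=9: X=7, d=3 → death, X_10=6
t=10: X=6, d=2 → death, X_11=5
t=11: X=5, d=4 → death, X_12=4
t=12: X=4, d=2 → death, X_13=3
t=13: X=3, d=3 → death, X_14=2
t=14: X=2, d=0 → birth, X_15=3

no


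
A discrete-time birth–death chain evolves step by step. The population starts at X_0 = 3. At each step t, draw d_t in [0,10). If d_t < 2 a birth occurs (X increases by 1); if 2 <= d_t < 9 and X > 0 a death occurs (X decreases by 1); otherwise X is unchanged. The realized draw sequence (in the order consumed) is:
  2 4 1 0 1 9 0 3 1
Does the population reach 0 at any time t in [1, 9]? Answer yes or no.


t=0: X=3, d=2 → death, X_1=2
t=1: X=2, d=4 → death, X_2=1
t=2: X=1, d=1 → birth, X_3=2
t=3: X=2, d=0 → birth, X_4=3
t=4: X=3, d=1 → birth, X_5=4
t=5: X=4, d=9 → hold, X_6=4
t=6: X=4, d=0 → birth, X_7=5
t=7: X=5, d=3 → death, X_8=4
t=8: X=4, d=1 → birth, X_9=5

no


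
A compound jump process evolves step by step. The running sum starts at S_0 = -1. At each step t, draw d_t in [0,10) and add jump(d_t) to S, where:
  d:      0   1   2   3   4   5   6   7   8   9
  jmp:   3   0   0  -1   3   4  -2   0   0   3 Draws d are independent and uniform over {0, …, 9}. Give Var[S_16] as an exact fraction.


Outcome values over d=0..9: [3, 0, 0, -1, 3, 4, -2, 0, 0, 3]
Σy = 10, Σy² = 48, M = 10
μ = 10/10 = 1,  σ² = 48/10 − (1)² = 19/5
Independent increments: Var[S_16] = 16·σ² = 16·(19/5) = 304/5

304/5


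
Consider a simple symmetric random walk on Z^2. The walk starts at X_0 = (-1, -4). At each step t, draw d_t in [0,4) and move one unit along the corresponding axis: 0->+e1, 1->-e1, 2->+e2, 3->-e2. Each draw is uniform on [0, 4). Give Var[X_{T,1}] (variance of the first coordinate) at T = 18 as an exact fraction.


9

Outcome values over d=0..3: [1, -1, 0, 0]
Σy = 0, Σy² = 2, M = 4
μ = 0/4 = 0,  σ² = 2/4 − (0)² = 1/2
Independent increments: Var[X_18] = 18·σ² = 18·(1/2) = 9


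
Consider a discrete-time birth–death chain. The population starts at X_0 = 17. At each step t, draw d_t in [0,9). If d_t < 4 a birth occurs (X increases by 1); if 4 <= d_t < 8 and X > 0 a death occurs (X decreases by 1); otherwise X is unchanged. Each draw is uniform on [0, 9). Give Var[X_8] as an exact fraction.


X can drop by at most 1 per step and X_0 = 17 > T = 8, so X_t >= 17 − t >= 9 > 0 for every t <= 8: the floor at 0 (the 'and X > 0' condition) never binds. Hence X_8 = X_0 + Σ_{t<8} Y_t with i.i.d. increments Y_t = y(d_t) ∈ {+1, −1, 0}.
Outcome values over d=0..8: [1, 1, 1, 1, -1, -1, -1, -1, 0]
Σy = 0, Σy² = 8, M = 9
μ = 0/9 = 0,  σ² = 8/9 − (0)² = 8/9
Independent increments: Var[X_8] = 8·σ² = 8·(8/9) = 64/9

64/9


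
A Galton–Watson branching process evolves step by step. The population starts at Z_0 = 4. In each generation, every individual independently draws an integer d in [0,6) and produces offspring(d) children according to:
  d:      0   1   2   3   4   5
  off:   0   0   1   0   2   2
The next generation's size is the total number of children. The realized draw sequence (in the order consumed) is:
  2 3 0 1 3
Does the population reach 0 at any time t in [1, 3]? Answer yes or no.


yes

gen 0: Z_0=4, draws=[2, 3, 0, 1], offspring=[1, 0, 0, 0], Z_1=1
gen 1: Z_1=1, draws=[3], offspring=[0], Z_2=0
gen 2: Z_2=0, draws=[], offspring=[], Z_3=0


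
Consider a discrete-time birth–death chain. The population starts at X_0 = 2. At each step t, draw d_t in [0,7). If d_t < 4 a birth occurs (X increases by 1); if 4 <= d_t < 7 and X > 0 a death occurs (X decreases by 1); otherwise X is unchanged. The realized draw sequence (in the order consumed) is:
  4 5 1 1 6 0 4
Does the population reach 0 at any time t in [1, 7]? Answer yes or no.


yes

t=0: X=2, d=4 → death, X_1=1
t=1: X=1, d=5 → death, X_2=0
t=2: X=0, d=1 → birth, X_3=1
t=3: X=1, d=1 → birth, X_4=2
t=4: X=2, d=6 → death, X_5=1
t=5: X=1, d=0 → birth, X_6=2
t=6: X=2, d=4 → death, X_7=1


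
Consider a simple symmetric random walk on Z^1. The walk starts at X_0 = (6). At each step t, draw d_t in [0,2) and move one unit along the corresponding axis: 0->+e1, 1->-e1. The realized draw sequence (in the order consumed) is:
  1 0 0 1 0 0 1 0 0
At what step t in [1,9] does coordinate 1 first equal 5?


1

t=0: X=(6), d=1 → -e1, X_1=(5)
t=1: X=(5), d=0 → +e1, X_2=(6)
t=2: X=(6), d=0 → +e1, X_3=(7)
t=3: X=(7), d=1 → -e1, X_4=(6)
t=4: X=(6), d=0 → +e1, X_5=(7)
t=5: X=(7), d=0 → +e1, X_6=(8)
t=6: X=(8), d=1 → -e1, X_7=(7)
t=7: X=(7), d=0 → +e1, X_8=(8)
t=8: X=(8), d=0 → +e1, X_9=(9)


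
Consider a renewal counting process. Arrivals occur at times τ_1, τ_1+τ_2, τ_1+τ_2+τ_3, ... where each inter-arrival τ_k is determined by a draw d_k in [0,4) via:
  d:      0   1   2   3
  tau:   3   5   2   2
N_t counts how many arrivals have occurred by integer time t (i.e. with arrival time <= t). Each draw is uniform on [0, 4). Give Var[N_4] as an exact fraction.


Inter-arrival values over d=0..3: [3, 5, 2, 2]
Each d has probability 1/4, so the pmf of τ is: f(2) = 1/2, f(3) = 1/4, f(5) = 1/4
Let p_n(j) = P(N_n = j), with p_0 = [1]. Condition on τ_1: p_n(0) = P(τ > n), and for j >= 1, p_n(j) = Σ_{k<=n} f(k)·p_{n−k}(j−1)
p_1 = [1]  (j = 0)
p_2 = [1/2, 1/2]  (j = 0..1)
p_3 = [1/4, 3/4]  (j = 0..1)
p_4 = [1/4, 1/2, 1/4]  (j = 0..2)
E[N_4] = Σ j·p_4(j) = 1;  E[N_4²] = Σ j²·p_4(j) = 3/2
Var[N_4] = 3/2 − (1)² = 1/2

1/2


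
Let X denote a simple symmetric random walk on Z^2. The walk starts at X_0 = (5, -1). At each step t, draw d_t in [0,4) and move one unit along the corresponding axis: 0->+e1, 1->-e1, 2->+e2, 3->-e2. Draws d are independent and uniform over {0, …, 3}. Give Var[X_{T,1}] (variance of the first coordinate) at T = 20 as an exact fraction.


Outcome values over d=0..3: [1, -1, 0, 0]
Σy = 0, Σy² = 2, M = 4
μ = 0/4 = 0,  σ² = 2/4 − (0)² = 1/2
Independent increments: Var[X_20] = 20·σ² = 20·(1/2) = 10

10


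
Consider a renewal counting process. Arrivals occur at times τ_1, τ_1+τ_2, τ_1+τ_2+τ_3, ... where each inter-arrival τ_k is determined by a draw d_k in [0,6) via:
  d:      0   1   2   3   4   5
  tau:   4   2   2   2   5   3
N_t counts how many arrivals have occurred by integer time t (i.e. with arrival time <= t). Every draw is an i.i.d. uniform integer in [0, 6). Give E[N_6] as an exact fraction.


Inter-arrival values over d=0..5: [4, 2, 2, 2, 5, 3]
Each d has probability 1/6, so the pmf of τ is: f(2) = 1/2, f(3) = 1/6, f(4) = 1/6, f(5) = 1/6
Renewal equation for m(n) = E[N_n]: condition on τ_1 = k (if k <= n, one arrival plus a fresh copy on the remaining n−k steps): m(n) = F(n) + Σ_{k<=n} f(k)·m(n−k), where F(n) = P(τ <= n) and m(0) = 0
m(1) = F(1) = 0
m(2) = F(2) = 1/2
m(3) = F(3) = 2/3
m(4) = F(4) + f(2)·m(2) = 5/6 + 1/2·1/2 = 13/12
m(5) = F(5) + f(2)·m(3) + f(3)·m(2) = 1 + 1/2·2/3 + 1/6·1/2 = 17/12
m(6) = F(6) + f(2)·m(4) + f(3)·m(3) + f(4)·m(2) = 1 + 1/2·13/12 + 1/6·2/3 + 1/6·1/2 = 125/72
E[N_6] = m(6) = 125/72

125/72
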